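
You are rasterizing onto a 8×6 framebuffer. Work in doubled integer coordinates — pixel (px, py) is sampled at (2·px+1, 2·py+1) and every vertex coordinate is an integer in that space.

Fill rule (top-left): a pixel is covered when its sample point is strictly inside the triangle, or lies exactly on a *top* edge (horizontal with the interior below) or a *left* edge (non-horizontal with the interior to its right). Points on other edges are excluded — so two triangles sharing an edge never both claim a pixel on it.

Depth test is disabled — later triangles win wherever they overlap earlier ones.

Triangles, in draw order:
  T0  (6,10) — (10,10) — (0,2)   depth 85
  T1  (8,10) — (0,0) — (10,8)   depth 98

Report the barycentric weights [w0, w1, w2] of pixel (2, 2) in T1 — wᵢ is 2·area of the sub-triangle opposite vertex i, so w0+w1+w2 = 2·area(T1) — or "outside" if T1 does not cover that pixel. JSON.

T0:
  2·area = 32  (B↔C swapped to make it positive)
  edge (6, 10)→(0, 2): d=(-6,-8) top-left  bias=+0
  edge (0, 2)→(10, 10): d=(10,8) right/bottom  bias=-1
  edge (10, 10)→(6, 10): d=(-4,0) right/bottom  bias=-1
    (0,1)@(1, 3): e=[2,2,28] → #
    (1,1)@(3, 3): e=[18,-14,28] → ·
    (0,2)@(1, 5): e=[-10,22,20] → ·
    (1,2)@(3, 5): e=[6,6,20] → #
    (2,2)@(5, 5): e=[22,-10,20] → ·
    (1,3)@(3, 7): e=[-6,26,12] → ·
    (2,3)@(5, 7): e=[10,10,12] → #
    (3,3)@(7, 7): e=[26,-6,12] → ·
    (2,4)@(5, 9): e=[-2,30,4] → ·
    (3,4)@(7, 9): e=[14,14,4] → #
    (4,4)@(9, 9): e=[30,-2,4] → ·
    (3,5)@(7, 11): e=[2,34,-4] → ·
  covered (4 px):
    · · · · · · · ·
    # · · · · · · ·
    · # · · · · · ·
    · · # · · · · ·
    · · · # · · · ·
    · · · · · · · ·
T1:
  2·area = 36
  edge (8, 10)→(0, 0): d=(-8,-10) top-left  bias=+0
  edge (0, 0)→(10, 8): d=(10,8) right/bottom  bias=-1
  edge (10, 8)→(8, 10): d=(-2,2) right/bottom  bias=-1
    (0,0)@(1, 1): e=[2,2,32] → #
    (1,0)@(3, 1): e=[22,-14,28] → ·
    (0,1)@(1, 3): e=[-14,22,28] → ·
    (1,1)@(3, 3): e=[6,6,24] → #
    (2,1)@(5, 3): e=[26,-10,20] → ·
    (7,1)@(15, 3): e=[126,-90,0] → ·  [on edge]
    (1,2)@(3, 5): e=[-10,26,20] → ·
    (2,2)@(5, 5): e=[10,10,16] → #
    (3,2)@(7, 5): e=[30,-6,12] → ·
    (6,2)@(13, 5): e=[90,-54,0] → ·  [on edge]
    (2,3)@(5, 7): e=[-6,30,12] → ·
    (3,3)@(7, 7): e=[14,14,8] → #
    (5,3)@(11, 7): e=[54,-18,0] → ·  [on edge]
    (4,4)@(9, 9): e=[18,18,0] → ·  [on edge]
    (3,5)@(7, 11): e=[-18,54,0] → ·  [on edge]
  covered (4 px):
    # · · · · · · ·
    · # · · · · · ·
    · · # · · · · ·
    · · · # · · · ·
    · · · · · · · ·
    · · · · · · · ·

Answer: [10,16,10]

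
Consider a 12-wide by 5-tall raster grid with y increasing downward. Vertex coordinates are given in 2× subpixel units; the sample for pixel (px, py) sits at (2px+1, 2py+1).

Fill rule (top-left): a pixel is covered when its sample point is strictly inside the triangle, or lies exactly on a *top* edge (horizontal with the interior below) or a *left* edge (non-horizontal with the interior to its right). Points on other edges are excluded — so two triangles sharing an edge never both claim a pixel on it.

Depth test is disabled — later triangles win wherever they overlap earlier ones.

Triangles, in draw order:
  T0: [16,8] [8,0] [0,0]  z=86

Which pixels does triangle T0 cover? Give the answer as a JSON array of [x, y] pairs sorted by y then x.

T0:
  2·area = 64  (B↔C swapped to make it positive)
  edge (16, 8)→(0, 0): d=(-16,-8) top-left  bias=+0
  edge (0, 0)→(8, 0): d=(8,0) top-left  bias=+0
  edge (8, 0)→(16, 8): d=(8,8) right/bottom  bias=-1
    (1,0)@(3, 1): e=[8,8,48] → X
    (2,0)@(5, 1): e=[24,8,32] → X
    (3,0)@(7, 1): e=[40,8,16] → X
    (4,0)@(9, 1): e=[56,8,0] → .  [on edge]
    (1,1)@(3, 3): e=[-24,24,64] → .
    (2,1)@(5, 3): e=[-8,24,48] → .
    (3,1)@(7, 3): e=[8,24,32] → X
    (4,1)@(9, 3): e=[24,24,16] → X
    (5,1)@(11, 3): e=[40,24,0] → .  [on edge]
    (3,2)@(7, 5): e=[-24,40,48] → .
    (4,2)@(9, 5): e=[-8,40,32] → .
    (5,2)@(11, 5): e=[8,40,16] → X
    (6,2)@(13, 5): e=[24,40,0] → .  [on edge]
    (7,3)@(15, 7): e=[8,56,0] → .  [on edge]
    (8,4)@(17, 9): e=[-8,72,0] → .  [on edge]
  covered (6 px):
    . X X X . . . . . . . .
    . . . X X . . . . . . .
    . . . . . X . . . . . .
    . . . . . . . . . . . .
    . . . . . . . . . . . .

Result: [[1,0],[2,0],[3,0],[3,1],[4,1],[5,2]]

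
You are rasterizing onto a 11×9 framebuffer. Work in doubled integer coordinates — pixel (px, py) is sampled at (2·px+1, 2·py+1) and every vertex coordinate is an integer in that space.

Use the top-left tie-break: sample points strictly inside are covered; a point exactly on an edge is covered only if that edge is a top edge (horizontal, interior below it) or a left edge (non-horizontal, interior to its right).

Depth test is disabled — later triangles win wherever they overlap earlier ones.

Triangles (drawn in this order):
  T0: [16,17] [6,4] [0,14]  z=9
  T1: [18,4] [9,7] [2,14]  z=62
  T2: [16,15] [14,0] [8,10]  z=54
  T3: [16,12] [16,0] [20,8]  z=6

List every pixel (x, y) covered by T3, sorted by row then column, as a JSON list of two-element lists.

T0:
  2·area = 178  (B↔C swapped to make it positive)
  edge (16, 17)→(0, 14): d=(-16,-3) top-left  bias=+0
  edge (0, 14)→(6, 4): d=(6,-10) top-left  bias=+0
  edge (6, 4)→(16, 17): d=(10,13) right/bottom  bias=-1
    (2,3)@(5, 7): e=[127,8,43] → █
    (3,3)@(7, 7): e=[133,28,17] → █
    (4,3)@(9, 7): e=[139,48,-9] → ·
    (1,4)@(3, 9): e=[89,0,89] → █  [on edge]
    (4,4)@(9, 9): e=[107,60,11] → █
    (5,4)@(11, 9): e=[113,80,-15] → ·
    (1,5)@(3, 11): e=[57,12,109] → █
    (5,5)@(11, 11): e=[81,92,5] → █
    (6,5)@(13, 11): e=[87,112,-21] → ·
    (0,6)@(1, 13): e=[19,4,155] → █
    (6,6)@(13, 13): e=[55,124,-1] → ·
    (0,7)@(1, 15): e=[-13,16,175] → ·
  covered (21 px):
    · · · · · · · · · · ·
    · · · · · · · · · · ·
    · · · · · · · · · · ·
    · · █ █ · · · · · · ·
    · █ █ █ █ · · · · · ·
    · █ █ █ █ █ · · · · ·
    █ █ █ █ █ █ · · · · ·
    · · · █ █ █ █ · · · ·
    · · · · · · · · · · ·
T1:
  2·area = 42  (B↔C swapped to make it positive)
  edge (18, 4)→(2, 14): d=(-16,10) right/bottom  bias=-1
  edge (2, 14)→(9, 7): d=(7,-7) top-left  bias=+0
  edge (9, 7)→(18, 4): d=(9,-3) top-left  bias=+0
    (7,0)@(15, 1): e=[78,0,-36] → ·  [on edge]
    (6,1)@(13, 3): e=[66,0,-24] → ·  [on edge]
    (10,1)@(21, 3): e=[-14,56,0] → ·  [on edge]
    (5,2)@(11, 5): e=[54,0,-12] → ·  [on edge]
    (7,2)@(15, 5): e=[14,28,0] → █  [on edge]
    (8,2)@(17, 5): e=[-6,42,6] → ·
    (4,3)@(9, 7): e=[42,0,0] → █  [on edge]
    (5,3)@(11, 7): e=[22,14,6] → █
    (6,3)@(13, 7): e=[2,28,12] → █
    (7,3)@(15, 7): e=[-18,42,18] → ·
    (1,4)@(3, 9): e=[70,-28,0] → ·  [on edge]
    (3,4)@(7, 9): e=[30,0,12] → █  [on edge]
    (2,5)@(5, 11): e=[18,0,24] → █  [on edge]
    (1,6)@(3, 13): e=[6,0,36] → █  [on edge]
    (0,7)@(1, 15): e=[-6,0,48] → ·  [on edge]
  covered (8 px):
    · · · · · · · · · · ·
    · · · · · · · · · · ·
    · · · · · · · █ · · ·
    · · · · █ █ █ · · · ·
    · · · █ █ · · · · · ·
    · · █ · · · · · · · ·
    · █ · · · · · · · · ·
    · · · · · · · · · · ·
    · · · · · · · · · · ·
T2:
  2·area = 110  (B↔C swapped to make it positive)
  edge (16, 15)→(8, 10): d=(-8,-5) top-left  bias=+0
  edge (8, 10)→(14, 0): d=(6,-10) top-left  bias=+0
  edge (14, 0)→(16, 15): d=(2,15) right/bottom  bias=-1
    (6,1)@(13, 3): e=[81,8,21] → █
    (7,1)@(15, 3): e=[91,28,-9] → ·
    (5,2)@(11, 5): e=[55,0,55] → █  [on edge]
    (7,2)@(15, 5): e=[75,40,-5] → ·
    (5,3)@(11, 7): e=[39,12,59] → █
    (7,3)@(15, 7): e=[59,52,-1] → ·
    (4,4)@(9, 9): e=[13,4,93] → █
    (7,4)@(15, 9): e=[43,64,3] → █
    (8,4)@(17, 9): e=[53,84,-27] → ·
    (4,5)@(9, 11): e=[-3,16,97] → ·
    (5,5)@(11, 11): e=[7,36,67] → █
    (8,5)@(17, 11): e=[37,96,-23] → ·
    (2,7)@(5, 15): e=[-55,0,165] → ·  [on edge]
  covered (14 px):
    · · · · · · · · · · ·
    · · · · · · █ · · · ·
    · · · · · █ █ · · · ·
    · · · · · █ █ · · · ·
    · · · · █ █ █ █ · · ·
    · · · · · █ █ █ · · ·
    · · · · · · █ █ · · ·
    · · · · · · · · · · ·
    · · · · · · · · · · ·
T3:
  2·area = 48
  edge (16, 12)→(16, 0): d=(0,-12) top-left  bias=+0
  edge (16, 0)→(20, 8): d=(4,8) right/bottom  bias=-1
  edge (20, 8)→(16, 12): d=(-4,4) right/bottom  bias=-1
    (8,1)@(17, 3): e=[12,4,32] → █
    (9,1)@(19, 3): e=[36,-12,24] → ·
    (8,2)@(17, 5): e=[12,12,24] → █
    (9,2)@(19, 5): e=[36,-4,16] → ·
    (8,3)@(17, 7): e=[12,20,16] → █
    (9,3)@(19, 7): e=[36,4,8] → █
    (10,3)@(21, 7): e=[60,-12,0] → ·  [on edge]
    (8,4)@(17, 9): e=[12,28,8] → █
    (9,4)@(19, 9): e=[36,12,0] → ·  [on edge]
    (8,5)@(17, 11): e=[12,36,0] → ·  [on edge]
    (7,6)@(15, 13): e=[-12,60,0] → ·  [on edge]
    (6,7)@(13, 15): e=[-36,84,0] → ·  [on edge]
    (5,8)@(11, 17): e=[-60,108,0] → ·  [on edge]
  covered (5 px):
    · · · · · · · · · · ·
    · · · · · · · · █ · ·
    · · · · · · · · █ · ·
    · · · · · · · · █ █ ·
    · · · · · · · · █ · ·
    · · · · · · · · · · ·
    · · · · · · · · · · ·
    · · · · · · · · · · ·
    · · · · · · · · · · ·

Final: [[8,1],[8,2],[8,3],[9,3],[8,4]]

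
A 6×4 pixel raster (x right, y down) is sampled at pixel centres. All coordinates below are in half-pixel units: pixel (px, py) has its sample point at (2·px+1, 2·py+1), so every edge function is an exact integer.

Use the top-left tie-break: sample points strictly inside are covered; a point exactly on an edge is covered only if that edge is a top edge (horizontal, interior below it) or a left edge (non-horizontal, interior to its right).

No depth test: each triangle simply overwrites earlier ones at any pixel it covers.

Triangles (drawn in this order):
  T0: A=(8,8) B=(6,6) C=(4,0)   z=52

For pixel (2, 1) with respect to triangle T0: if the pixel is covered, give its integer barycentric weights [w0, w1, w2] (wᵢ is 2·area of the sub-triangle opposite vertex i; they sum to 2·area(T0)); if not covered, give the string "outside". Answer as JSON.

T0:
  2·area = 8
  edge (8, 8)→(6, 6): d=(-2,-2) top-left  bias=+0
  edge (6, 6)→(4, 0): d=(-2,-6) top-left  bias=+0
  edge (4, 0)→(8, 8): d=(4,8) right/bottom  bias=-1
    (0,0)@(1, 1): e=[0,-20,28] → .  [on edge]
    (1,1)@(3, 3): e=[0,-12,20] → .  [on edge]
    (2,1)@(5, 3): e=[4,0,4] → X  [on edge]
    (3,1)@(7, 3): e=[8,12,-12] → .
    (2,2)@(5, 5): e=[0,-4,12] → .  [on edge]
    (3,3)@(7, 7): e=[0,4,4] → X  [on edge]
    (4,3)@(9, 7): e=[4,16,-12] → .
  covered (2 px):
    . . . . . .
    . . X . . .
    . . . . . .
    . . . X . .

Result: [0,4,4]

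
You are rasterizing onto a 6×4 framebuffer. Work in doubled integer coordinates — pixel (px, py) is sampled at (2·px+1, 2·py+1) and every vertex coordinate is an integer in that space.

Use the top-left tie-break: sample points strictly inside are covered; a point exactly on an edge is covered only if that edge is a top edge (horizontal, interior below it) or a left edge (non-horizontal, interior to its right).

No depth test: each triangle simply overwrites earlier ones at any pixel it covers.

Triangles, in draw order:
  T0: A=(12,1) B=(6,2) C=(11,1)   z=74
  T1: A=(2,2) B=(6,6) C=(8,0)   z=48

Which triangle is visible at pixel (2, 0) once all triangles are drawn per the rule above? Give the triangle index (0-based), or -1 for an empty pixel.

T0:
  2·area = 1
  edge (12, 1)→(6, 2): d=(-6,1) right/bottom  bias=-1
  edge (6, 2)→(11, 1): d=(5,-1) top-left  bias=+0
  edge (11, 1)→(12, 1): d=(1,0) top-left  bias=+0
    (0,0)@(1, 1): e=[11,-10,0] → .  [on edge]
    (1,0)@(3, 1): e=[9,-8,0] → .  [on edge]
    (2,0)@(5, 1): e=[7,-6,0] → .  [on edge]
    (3,0)@(7, 1): e=[5,-4,0] → .  [on edge]
    (4,0)@(9, 1): e=[3,-2,0] → .  [on edge]
    (5,0)@(11, 1): e=[1,0,0] → X  [on edge]
    (0,1)@(1, 3): e=[-1,0,2] → .  [on edge]
    (5,1)@(11, 3): e=[-11,10,2] → .
  covered (1 px):
    . . . . . X
    . . . . . .
    . . . . . .
    . . . . . .
T1:
  2·area = 32  (B↔C swapped to make it positive)
  edge (2, 2)→(8, 0): d=(6,-2) top-left  bias=+0
  edge (8, 0)→(6, 6): d=(-2,6) right/bottom  bias=-1
  edge (6, 6)→(2, 2): d=(-4,-4) top-left  bias=+0
    (0,0)@(1, 1): e=[-8,40,0] → .  [on edge]
    (2,0)@(5, 1): e=[0,16,16] → X  [on edge]
    (3,0)@(7, 1): e=[4,4,24] → X
    (4,0)@(9, 1): e=[8,-8,32] → .
    (1,1)@(3, 3): e=[8,24,0] → X  [on edge]
    (3,1)@(7, 3): e=[16,0,16] → .  [on edge]
    (1,2)@(3, 5): e=[20,20,-8] → .
    (2,2)@(5, 5): e=[24,8,0] → X  [on edge]
    (3,2)@(7, 5): e=[28,-4,8] → .
    (2,3)@(5, 7): e=[36,4,-8] → .
    (3,3)@(7, 7): e=[40,-8,0] → .  [on edge]
  covered (5 px):
    . . X X . .
    . X X . . .
    . . X . . .
    . . . . . .

Z-buffer (winner per pixel, '.' = empty):
  . . 1 1 . 0
  . 1 1 . . .
  . . 1 . . .
  . . . . . .

Answer: 1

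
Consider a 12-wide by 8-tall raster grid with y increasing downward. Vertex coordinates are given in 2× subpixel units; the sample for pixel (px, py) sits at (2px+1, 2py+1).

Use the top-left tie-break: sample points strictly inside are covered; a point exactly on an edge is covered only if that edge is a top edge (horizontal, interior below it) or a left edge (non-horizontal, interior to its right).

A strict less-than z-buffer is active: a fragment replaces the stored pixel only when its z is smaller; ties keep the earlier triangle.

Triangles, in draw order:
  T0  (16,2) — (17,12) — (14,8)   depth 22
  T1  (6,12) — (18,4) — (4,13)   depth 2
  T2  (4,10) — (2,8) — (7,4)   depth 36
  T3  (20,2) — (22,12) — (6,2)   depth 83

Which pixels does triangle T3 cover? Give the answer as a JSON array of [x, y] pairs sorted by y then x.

T0:
  2·area = 26
  edge (16, 2)→(17, 12): d=(1,10) right/bottom  bias=-1
  edge (17, 12)→(14, 8): d=(-3,-4) top-left  bias=+0
  edge (14, 8)→(16, 2): d=(2,-6) top-left  bias=+0
    (7,2)@(15, 5): e=[13,13,0] → X  [on edge]
    (8,2)@(17, 5): e=[-7,21,12] → .
    (7,3)@(15, 7): e=[15,7,4] → X
    (8,3)@(17, 7): e=[-5,15,16] → .
    (7,4)@(15, 9): e=[17,1,8] → X
    (8,4)@(17, 9): e=[-3,9,20] → .
    (6,5)@(13, 11): e=[39,-13,0] → .  [on edge]
    (7,5)@(15, 11): e=[19,-5,12] → .
  covered (3 px):
    . . . . . . . . . . . .
    . . . . . . . . . . . .
    . . . . . . . X . . . .
    . . . . . . . X . . . .
    . . . . . . . X . . . .
    . . . . . . . . . . . .
    . . . . . . . . . . . .
    . . . . . . . . . . . .
T1:
  2·area = 4  (B↔C swapped to make it positive)
  edge (6, 12)→(4, 13): d=(-2,1) right/bottom  bias=-1
  edge (4, 13)→(18, 4): d=(14,-9) top-left  bias=+0
  edge (18, 4)→(6, 12): d=(-12,8) right/bottom  bias=-1
  covered (0 px):
    . . . . . . . . . . . .
    . . . . . . . . . . . .
    . . . . . . . . . . . .
    . . . . . . . . . . . .
    . . . . . . . . . . . .
    . . . . . . . . . . . .
    . . . . . . . . . . . .
    . . . . . . . . . . . .
T2:
  2·area = 18
  edge (4, 10)→(2, 8): d=(-2,-2) top-left  bias=+0
  edge (2, 8)→(7, 4): d=(5,-4) top-left  bias=+0
  edge (7, 4)→(4, 10): d=(-3,6) right/bottom  bias=-1
    (0,3)@(1, 7): e=[0,-9,27] → .  [on edge]
    (2,3)@(5, 7): e=[8,7,3] → X
    (3,3)@(7, 7): e=[12,15,-9] → .
    (1,4)@(3, 9): e=[0,9,9] → X  [on edge]
    (2,4)@(5, 9): e=[4,17,-3] → .
    (1,5)@(3, 11): e=[-4,19,3] → .
    (2,5)@(5, 11): e=[0,27,-9] → .  [on edge]
    (3,6)@(7, 13): e=[0,45,-27] → .  [on edge]
    (4,7)@(9, 15): e=[0,63,-45] → .  [on edge]
  covered (2 px):
    . . . . . . . . . . . .
    . . . . . . . . . . . .
    . . . . . . . . . . . .
    . . X . . . . . . . . .
    . X . . . . . . . . . .
    . . . . . . . . . . . .
    . . . . . . . . . . . .
    . . . . . . . . . . . .
T3:
  2·area = 140
  edge (20, 2)→(22, 12): d=(2,10) right/bottom  bias=-1
  edge (22, 12)→(6, 2): d=(-16,-10) top-left  bias=+0
  edge (6, 2)→(20, 2): d=(14,0) top-left  bias=+0
    (4,1)@(9, 3): e=[112,14,14] → X
    (5,1)@(11, 3): e=[92,34,14] → X
    (6,1)@(13, 3): e=[72,54,14] → X
    (7,1)@(15, 3): e=[52,74,14] → X
    (8,1)@(17, 3): e=[32,94,14] → X
    (9,1)@(19, 3): e=[12,114,14] → X
    (10,1)@(21, 3): e=[-8,134,14] → .
    (4,2)@(9, 5): e=[116,-18,42] → .
    (5,2)@(11, 5): e=[96,2,42] → X
    (10,2)@(21, 5): e=[-4,102,42] → .
    (5,3)@(11, 7): e=[100,-30,70] → .
    (6,3)@(13, 7): e=[80,-10,70] → .
    (10,3)@(21, 7): e=[0,70,70] → .  [on edge]
  covered (17 px):
    . . . . . . . . . . . .
    . . . . X X X X X X . .
    . . . . . X X X X X . .
    . . . . . . . X X X . .
    . . . . . . . . . X X .
    . . . . . . . . . . X .
    . . . . . . . . . . . .
    . . . . . . . . . . . .

Answer: [[4,1],[5,1],[6,1],[7,1],[8,1],[9,1],[5,2],[6,2],[7,2],[8,2],[9,2],[7,3],[8,3],[9,3],[9,4],[10,4],[10,5]]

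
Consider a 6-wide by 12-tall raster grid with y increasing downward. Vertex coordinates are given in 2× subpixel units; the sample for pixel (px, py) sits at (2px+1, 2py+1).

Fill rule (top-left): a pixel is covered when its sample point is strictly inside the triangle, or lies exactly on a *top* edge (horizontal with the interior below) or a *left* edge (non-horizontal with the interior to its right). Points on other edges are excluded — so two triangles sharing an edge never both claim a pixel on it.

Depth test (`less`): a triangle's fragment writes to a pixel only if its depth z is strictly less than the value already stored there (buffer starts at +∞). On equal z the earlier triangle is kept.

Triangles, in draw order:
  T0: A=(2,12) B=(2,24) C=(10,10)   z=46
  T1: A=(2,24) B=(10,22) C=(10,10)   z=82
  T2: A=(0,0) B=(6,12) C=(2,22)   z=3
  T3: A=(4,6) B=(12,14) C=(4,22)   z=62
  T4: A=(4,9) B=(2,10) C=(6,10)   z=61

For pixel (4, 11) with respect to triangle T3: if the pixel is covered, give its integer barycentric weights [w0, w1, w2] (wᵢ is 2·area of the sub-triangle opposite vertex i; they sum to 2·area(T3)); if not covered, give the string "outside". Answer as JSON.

T0:
  2·area = 96  (B↔C swapped to make it positive)
  edge (2, 12)→(10, 10): d=(8,-2) top-left  bias=+0
  edge (10, 10)→(2, 24): d=(-8,14) right/bottom  bias=-1
  edge (2, 24)→(2, 12): d=(0,-12) top-left  bias=+0
    (3,5)@(7, 11): e=[2,34,60] → █
    (4,5)@(9, 11): e=[6,6,84] → █
    (5,5)@(11, 11): e=[10,-22,108] → ·
    (1,6)@(3, 13): e=[10,74,12] → █
    (2,6)@(5, 13): e=[14,46,36] → █
    (4,6)@(9, 13): e=[22,-10,84] → ·
    (1,7)@(3, 15): e=[26,58,12] → █
    (4,7)@(9, 15): e=[38,-26,84] → ·
    (1,8)@(3, 17): e=[42,42,12] → █
    (3,8)@(7, 17): e=[50,-14,60] → ·
    (1,9)@(3, 19): e=[58,26,12] → █
    (2,9)@(5, 19): e=[62,-2,36] → ·
  covered (12 px):
    · · · · · ·
    · · · · · ·
    · · · · · ·
    · · · · · ·
    · · · · · ·
    · · · █ █ ·
    · █ █ █ · ·
    · █ █ █ · ·
    · █ █ · · ·
    · █ · · · ·
    · █ · · · ·
    · · · · · ·
T1:
  2·area = 96  (B↔C swapped to make it positive)
  edge (2, 24)→(10, 10): d=(8,-14) top-left  bias=+0
  edge (10, 10)→(10, 22): d=(0,12) right/bottom  bias=-1
  edge (10, 22)→(2, 24): d=(-8,2) right/bottom  bias=-1
    (4,6)@(9, 13): e=[10,12,74] → █
    (5,6)@(11, 13): e=[38,-12,70] → ·
    (4,7)@(9, 15): e=[26,12,58] → █
    (5,7)@(11, 15): e=[54,-12,54] → ·
    (3,8)@(7, 17): e=[14,36,46] → █
    (5,8)@(11, 17): e=[70,-12,38] → ·
    (2,9)@(5, 19): e=[2,60,34] → █
    (5,9)@(11, 19): e=[86,-12,22] → ·
    (2,10)@(5, 21): e=[18,60,18] → █
    (5,10)@(11, 21): e=[102,-12,6] → ·
    (1,11)@(3, 23): e=[6,84,6] → █
    (3,11)@(7, 23): e=[62,36,-2] → ·
  covered (12 px):
    · · · · · ·
    · · · · · ·
    · · · · · ·
    · · · · · ·
    · · · · · ·
    · · · · · ·
    · · · · █ ·
    · · · · █ ·
    · · · █ █ ·
    · · █ █ █ ·
    · · █ █ █ ·
    · █ █ · · ·
T2:
  2·area = 108
  edge (0, 0)→(6, 12): d=(6,12) right/bottom  bias=-1
  edge (6, 12)→(2, 22): d=(-4,10) right/bottom  bias=-1
  edge (2, 22)→(0, 0): d=(-2,-22) top-left  bias=+0
    (0,1)@(1, 3): e=[6,86,16] → █
    (1,1)@(3, 3): e=[-18,66,60] → ·
    (0,2)@(1, 5): e=[18,78,12] → █
    (1,2)@(3, 5): e=[-6,58,56] → ·
    (0,3)@(1, 7): e=[30,70,8] → █
    (1,3)@(3, 7): e=[6,50,52] → █
    (2,3)@(5, 7): e=[-18,30,96] → ·
    (0,4)@(1, 9): e=[42,62,4] → █
    (2,4)@(5, 9): e=[-6,22,92] → ·
    (0,5)@(1, 11): e=[54,54,0] → █  [on edge]
    (2,5)@(5, 11): e=[6,14,88] → █
    (3,5)@(7, 11): e=[-18,-6,132] → ·
  covered (14 px):
    · · · · · ·
    █ · · · · ·
    █ · · · · ·
    █ █ · · · ·
    █ █ · · · ·
    █ █ █ · · ·
    · █ █ · · ·
    · █ · · · ·
    · █ · · · ·
    · █ · · · ·
    · · · · · ·
    · · · · · ·
T3:
  2·area = 128
  edge (4, 6)→(12, 14): d=(8,8) right/bottom  bias=-1
  edge (12, 14)→(4, 22): d=(-8,8) right/bottom  bias=-1
  edge (4, 22)→(4, 6): d=(0,-16) top-left  bias=+0
    (0,1)@(1, 3): e=[0,176,-48] → ·  [on edge]
    (1,2)@(3, 5): e=[0,144,-16] → ·  [on edge]
    (2,3)@(5, 7): e=[0,112,16] → ·  [on edge]
    (2,4)@(5, 9): e=[16,96,16] → █
    (3,4)@(7, 9): e=[0,80,48] → ·  [on edge]
    (2,5)@(5, 11): e=[32,80,16] → █
    (3,5)@(7, 11): e=[16,64,48] → █
    (4,5)@(9, 11): e=[0,48,80] → ·  [on edge]
    (2,6)@(5, 13): e=[48,64,16] → █
    (4,6)@(9, 13): e=[16,32,80] → █
    (5,6)@(11, 13): e=[0,16,112] → ·  [on edge]
    (2,7)@(5, 15): e=[64,48,16] → █
    (5,7)@(11, 15): e=[16,0,112] → ·  [on edge]
    (4,8)@(9, 17): e=[48,0,80] → ·  [on edge]
    (3,9)@(7, 19): e=[80,0,48] → ·  [on edge]
    (2,10)@(5, 21): e=[112,0,16] → ·  [on edge]
    (1,11)@(3, 23): e=[144,0,-16] → ·  [on edge]
  covered (12 px):
    · · · · · ·
    · · · · · ·
    · · · · · ·
    · · · · · ·
    · · █ · · ·
    · · █ █ · ·
    · · █ █ █ ·
    · · █ █ █ ·
    · · █ █ · ·
    · · █ · · ·
    · · · · · ·
    · · · · · ·
T4:
  2·area = 4  (B↔C swapped to make it positive)
  edge (4, 9)→(6, 10): d=(2,1) right/bottom  bias=-1
  edge (6, 10)→(2, 10): d=(-4,0) right/bottom  bias=-1
  edge (2, 10)→(4, 9): d=(2,-1) top-left  bias=+0
  covered (0 px):
    · · · · · ·
    · · · · · ·
    · · · · · ·
    · · · · · ·
    · · · · · ·
    · · · · · ·
    · · · · · ·
    · · · · · ·
    · · · · · ·
    · · · · · ·
    · · · · · ·
    · · · · · ·

Answer: "outside"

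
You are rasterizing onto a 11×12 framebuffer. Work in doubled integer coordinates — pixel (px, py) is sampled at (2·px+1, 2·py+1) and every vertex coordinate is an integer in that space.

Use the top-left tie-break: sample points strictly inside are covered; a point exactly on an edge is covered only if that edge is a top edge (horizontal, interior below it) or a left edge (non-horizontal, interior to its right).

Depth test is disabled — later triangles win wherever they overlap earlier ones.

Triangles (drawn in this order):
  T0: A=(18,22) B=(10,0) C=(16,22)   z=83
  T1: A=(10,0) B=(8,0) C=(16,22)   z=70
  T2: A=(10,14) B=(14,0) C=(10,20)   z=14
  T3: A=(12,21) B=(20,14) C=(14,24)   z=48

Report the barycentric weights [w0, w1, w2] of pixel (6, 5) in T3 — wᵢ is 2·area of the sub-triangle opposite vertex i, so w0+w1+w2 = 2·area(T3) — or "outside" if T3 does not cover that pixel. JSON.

T0:
  2·area = 44  (B↔C swapped to make it positive)
  edge (18, 22)→(16, 22): d=(-2,0) right/bottom  bias=-1
  edge (16, 22)→(10, 0): d=(-6,-22) top-left  bias=+0
  edge (10, 0)→(18, 22): d=(8,22) right/bottom  bias=-1
    (5,1)@(11, 3): e=[38,4,2] → X
    (6,1)@(13, 3): e=[38,48,-42] → .
    (5,2)@(11, 5): e=[34,-8,18] → .
    (6,4)@(13, 9): e=[26,12,6] → X
    (7,4)@(15, 9): e=[26,56,-38] → .
    (6,5)@(13, 11): e=[22,0,22] → X  [on edge]
    (7,5)@(15, 11): e=[22,44,-22] → .
    (6,6)@(13, 13): e=[18,-12,38] → .
    (7,7)@(15, 15): e=[14,20,10] → X
    (8,7)@(17, 15): e=[14,64,-34] → .
    (7,8)@(15, 17): e=[10,8,26] → X
    (8,8)@(17, 17): e=[10,52,-18] → .
  covered (6 px):
    . . . . . . . . . . .
    . . . . . X . . . . .
    . . . . . . . . . . .
    . . . . . . . . . . .
    . . . . . . X . . . .
    . . . . . . X . . . .
    . . . . . . . . . . .
    . . . . . . . X . . .
    . . . . . . . X . . .
    . . . . . . . . . . .
    . . . . . . . . X . .
    . . . . . . . . . . .
T1:
  2·area = 44  (B↔C swapped to make it positive)
  edge (10, 0)→(16, 22): d=(6,22) right/bottom  bias=-1
  edge (16, 22)→(8, 0): d=(-8,-22) top-left  bias=+0
  edge (8, 0)→(10, 0): d=(2,0) top-left  bias=+0
    (4,0)@(9, 1): e=[28,14,2] → X
    (5,0)@(11, 1): e=[-16,58,2] → .
    (4,1)@(9, 3): e=[40,-2,6] → .
    (5,2)@(11, 5): e=[8,26,10] → X
    (6,2)@(13, 5): e=[-36,70,10] → .
    (5,3)@(11, 7): e=[20,10,14] → X
    (6,3)@(13, 7): e=[-24,54,14] → .
    (5,4)@(11, 9): e=[32,-6,18] → .
    (6,5)@(13, 11): e=[0,22,22] → .  [on edge]
    (6,6)@(13, 13): e=[12,6,26] → X
    (7,6)@(15, 13): e=[-32,50,26] → .
    (6,7)@(13, 15): e=[24,-10,30] → .
  covered (5 px):
    . . . . X . . . . . .
    . . . . . . . . . . .
    . . . . . X . . . . .
    . . . . . X . . . . .
    . . . . . . . . . . .
    . . . . . . . . . . .
    . . . . . . X . . . .
    . . . . . . . . . . .
    . . . . . . . . . . .
    . . . . . . . X . . .
    . . . . . . . . . . .
    . . . . . . . . . . .
T2:
  2·area = 24
  edge (10, 14)→(14, 0): d=(4,-14) top-left  bias=+0
  edge (14, 0)→(10, 20): d=(-4,20) right/bottom  bias=-1
  edge (10, 20)→(10, 14): d=(0,-6) top-left  bias=+0
    (6,2)@(13, 5): e=[6,0,18] → .  [on edge]
    (5,5)@(11, 11): e=[2,16,6] → X
    (6,5)@(13, 11): e=[30,-24,18] → .
    (5,6)@(11, 13): e=[10,8,6] → X
    (6,6)@(13, 13): e=[38,-32,18] → .
    (5,7)@(11, 15): e=[18,0,6] → .  [on edge]
  covered (2 px):
    . . . . . . . . . . .
    . . . . . . . . . . .
    . . . . . . . . . . .
    . . . . . . . . . . .
    . . . . . . . . . . .
    . . . . . X . . . . .
    . . . . . X . . . . .
    . . . . . . . . . . .
    . . . . . . . . . . .
    . . . . . . . . . . .
    . . . . . . . . . . .
    . . . . . . . . . . .
T3:
  2·area = 38
  edge (12, 21)→(20, 14): d=(8,-7) top-left  bias=+0
  edge (20, 14)→(14, 24): d=(-6,10) right/bottom  bias=-1
  edge (14, 24)→(12, 21): d=(-2,-3) top-left  bias=+0
    (9,7)@(19, 15): e=[1,4,33] → X
    (10,7)@(21, 15): e=[15,-16,39] → .
    (8,8)@(17, 17): e=[3,12,23] → X
    (9,8)@(19, 17): e=[17,-8,29] → .
    (7,9)@(15, 19): e=[5,20,13] → X
    (8,9)@(17, 19): e=[19,0,19] → .  [on edge]
    (6,10)@(13, 21): e=[7,28,3] → X
    (8,10)@(17, 21): e=[35,-12,15] → .
    (6,11)@(13, 23): e=[23,16,-1] → .
    (7,11)@(15, 23): e=[37,-4,5] → .
  covered (5 px):
    . . . . . . . . . . .
    . . . . . . . . . . .
    . . . . . . . . . . .
    . . . . . . . . . . .
    . . . . . . . . . . .
    . . . . . . . . . . .
    . . . . . . . . . . .
    . . . . . . . . . X .
    . . . . . . . . X . .
    . . . . . . . X . . .
    . . . . . . X X . . .
    . . . . . . . . . . .

Final: "outside"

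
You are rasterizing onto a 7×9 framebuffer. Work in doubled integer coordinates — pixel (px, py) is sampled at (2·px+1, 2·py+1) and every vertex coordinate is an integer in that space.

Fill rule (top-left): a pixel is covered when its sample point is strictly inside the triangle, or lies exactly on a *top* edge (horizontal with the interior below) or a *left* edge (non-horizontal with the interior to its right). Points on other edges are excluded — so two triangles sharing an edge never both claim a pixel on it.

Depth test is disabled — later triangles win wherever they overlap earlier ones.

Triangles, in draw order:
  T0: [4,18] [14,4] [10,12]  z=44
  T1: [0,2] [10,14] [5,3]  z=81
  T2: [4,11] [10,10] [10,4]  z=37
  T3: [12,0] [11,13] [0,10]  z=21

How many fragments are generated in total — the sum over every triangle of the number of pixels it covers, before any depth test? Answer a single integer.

T0:
  2·area = 24
  edge (4, 18)→(14, 4): d=(10,-14) top-left  bias=+0
  edge (14, 4)→(10, 12): d=(-4,8) right/bottom  bias=-1
  edge (10, 12)→(4, 18): d=(-6,6) right/bottom  bias=-1
    (5,4)@(11, 9): e=[8,4,12] → #
    (6,4)@(13, 9): e=[36,-12,0] → ·  [on edge]
    (4,5)@(9, 11): e=[0,12,12] → #  [on edge]
    (5,5)@(11, 11): e=[28,-4,0] → ·  [on edge]
    (4,6)@(9, 13): e=[20,4,0] → ·  [on edge]
    (3,7)@(7, 15): e=[12,12,0] → ·  [on edge]
    (2,8)@(5, 17): e=[4,20,0] → ·  [on edge]
  covered (2 px):
    · · · · · · ·
    · · · · · · ·
    · · · · · · ·
    · · · · · · ·
    · · · · · # ·
    · · · · # · ·
    · · · · · · ·
    · · · · · · ·
    · · · · · · ·
T1:
  2·area = 50  (B↔C swapped to make it positive)
  edge (0, 2)→(5, 3): d=(5,1) right/bottom  bias=-1
  edge (5, 3)→(10, 14): d=(5,11) right/bottom  bias=-1
  edge (10, 14)→(0, 2): d=(-10,-12) top-left  bias=+0
    (0,1)@(1, 3): e=[4,44,2] → #
    (1,1)@(3, 3): e=[2,22,26] → #
    (2,1)@(5, 3): e=[0,0,50] → ·  [on edge]
    (0,2)@(1, 5): e=[14,54,-18] → ·
    (1,2)@(3, 5): e=[12,32,6] → #
    (2,2)@(5, 5): e=[10,10,30] → #
    (3,2)@(7, 5): e=[8,-12,54] → ·
    (1,3)@(3, 7): e=[22,42,-14] → ·
    (2,3)@(5, 7): e=[20,20,10] → #
    (3,3)@(7, 7): e=[18,-2,34] → ·
    (2,4)@(5, 9): e=[30,30,-10] → ·
    (3,4)@(7, 9): e=[28,8,14] → #
  covered (6 px):
    · · · · · · ·
    # # · · · · ·
    · # # · · · ·
    · · # · · · ·
    · · · # · · ·
    · · · · · · ·
    · · · · · · ·
    · · · · · · ·
    · · · · · · ·
T2:
  2·area = 36  (B↔C swapped to make it positive)
  edge (4, 11)→(10, 4): d=(6,-7) top-left  bias=+0
  edge (10, 4)→(10, 10): d=(0,6) right/bottom  bias=-1
  edge (10, 10)→(4, 11): d=(-6,1) right/bottom  bias=-1
    (4,3)@(9, 7): e=[11,6,19] → #
    (5,3)@(11, 7): e=[25,-6,17] → ·
    (3,4)@(7, 9): e=[9,18,9] → #
    (5,4)@(11, 9): e=[37,-6,5] → ·
    (3,5)@(7, 11): e=[21,18,-3] → ·
    (4,5)@(9, 11): e=[35,6,-5] → ·
  covered (3 px):
    · · · · · · ·
    · · · · · · ·
    · · · · · · ·
    · · · · # · ·
    · · · # # · ·
    · · · · · · ·
    · · · · · · ·
    · · · · · · ·
    · · · · · · ·
T3:
  2·area = 146
  edge (12, 0)→(11, 13): d=(-1,13) right/bottom  bias=-1
  edge (11, 13)→(0, 10): d=(-11,-3) top-left  bias=+0
  edge (0, 10)→(12, 0): d=(12,-10) top-left  bias=+0
    (5,0)@(11, 1): e=[12,132,2] → #
    (6,0)@(13, 1): e=[-14,138,22] → ·
    (4,1)@(9, 3): e=[36,104,6] → #
    (6,1)@(13, 3): e=[-16,116,46] → ·
    (3,2)@(7, 5): e=[60,76,10] → #
    (6,2)@(13, 5): e=[-18,94,70] → ·
    (2,3)@(5, 7): e=[84,48,14] → #
    (6,3)@(13, 7): e=[-20,72,94] → ·
    (1,4)@(3, 9): e=[108,20,18] → #
    (6,4)@(13, 9): e=[-22,50,118] → ·
    (1,5)@(3, 11): e=[106,-2,42] → ·
    (2,5)@(5, 11): e=[80,4,62] → #
    (5,6)@(11, 13): e=[0,0,146] → ·  [on edge]
  covered (19 px):
    · · · · · # ·
    · · · · # # ·
    · · · # # # ·
    · · # # # # ·
    · # # # # # ·
    · · # # # # ·
    · · · · · · ·
    · · · · · · ·
    · · · · · · ·

Final: 30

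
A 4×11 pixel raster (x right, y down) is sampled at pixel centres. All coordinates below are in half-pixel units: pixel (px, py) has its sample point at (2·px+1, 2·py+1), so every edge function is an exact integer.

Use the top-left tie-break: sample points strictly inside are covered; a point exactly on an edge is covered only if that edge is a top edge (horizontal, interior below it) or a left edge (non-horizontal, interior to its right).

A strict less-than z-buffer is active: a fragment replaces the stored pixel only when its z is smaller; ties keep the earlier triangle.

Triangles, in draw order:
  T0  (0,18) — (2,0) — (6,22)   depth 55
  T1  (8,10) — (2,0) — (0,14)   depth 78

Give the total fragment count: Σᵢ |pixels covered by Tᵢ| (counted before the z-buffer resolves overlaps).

T0:
  2·area = 116
  edge (0, 18)→(2, 0): d=(2,-18) top-left  bias=+0
  edge (2, 0)→(6, 22): d=(4,22) right/bottom  bias=-1
  edge (6, 22)→(0, 18): d=(-6,-4) top-left  bias=+0
    (1,3)@(3, 7): e=[32,6,78] → █
    (2,3)@(5, 7): e=[68,-38,86] → ·
    (0,4)@(1, 9): e=[0,58,58] → █  [on edge]
    (2,4)@(5, 9): e=[72,-30,74] → ·
    (0,5)@(1, 11): e=[4,66,46] → █
    (2,5)@(5, 11): e=[76,-22,62] → ·
    (0,6)@(1, 13): e=[8,74,34] → █
    (2,6)@(5, 13): e=[80,-14,50] → ·
    (0,7)@(1, 15): e=[12,82,22] → █
    (2,7)@(5, 15): e=[84,-6,38] → ·
    (0,8)@(1, 17): e=[16,90,10] → █
    (2,8)@(5, 17): e=[88,2,26] → █
  covered (15 px):
    · · · ·
    · · · ·
    · · · ·
    · █ · ·
    █ █ · ·
    █ █ · ·
    █ █ · ·
    █ █ · ·
    █ █ █ ·
    · █ █ ·
    · · █ ·
T1:
  2·area = 104  (B↔C swapped to make it positive)
  edge (8, 10)→(0, 14): d=(-8,4) right/bottom  bias=-1
  edge (0, 14)→(2, 0): d=(2,-14) top-left  bias=+0
  edge (2, 0)→(8, 10): d=(6,10) right/bottom  bias=-1
    (1,1)@(3, 3): e=[76,20,8] → █
    (2,1)@(5, 3): e=[68,48,-12] → ·
    (1,2)@(3, 5): e=[60,24,20] → █
    (2,2)@(5, 5): e=[52,52,0] → ·  [on edge]
    (0,3)@(1, 7): e=[52,0,52] → █  [on edge]
    (2,3)@(5, 7): e=[36,56,12] → █
    (3,3)@(7, 7): e=[28,84,-8] → ·
    (0,4)@(1, 9): e=[36,4,64] → █
    (3,4)@(7, 9): e=[12,88,4] → █
    (0,5)@(1, 11): e=[20,8,76] → █
    (3,5)@(7, 11): e=[-4,92,16] → ·
    (0,6)@(1, 13): e=[4,12,88] → █
  covered (13 px):
    · · · ·
    · █ · ·
    · █ · ·
    █ █ █ ·
    █ █ █ █
    █ █ █ ·
    █ · · ·
    · · · ·
    · · · ·
    · · · ·
    · · · ·

Result: 28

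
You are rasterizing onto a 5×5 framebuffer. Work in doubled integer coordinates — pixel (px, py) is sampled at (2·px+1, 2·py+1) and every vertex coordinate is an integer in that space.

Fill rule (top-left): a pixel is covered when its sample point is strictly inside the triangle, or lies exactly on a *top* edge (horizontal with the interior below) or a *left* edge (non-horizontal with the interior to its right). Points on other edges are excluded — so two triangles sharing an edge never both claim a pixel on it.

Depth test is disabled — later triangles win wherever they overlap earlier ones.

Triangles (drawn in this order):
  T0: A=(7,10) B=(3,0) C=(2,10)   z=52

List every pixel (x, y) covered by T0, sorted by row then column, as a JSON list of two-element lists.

T0:
  2·area = 50  (B↔C swapped to make it positive)
  edge (7, 10)→(2, 10): d=(-5,0) right/bottom  bias=-1
  edge (2, 10)→(3, 0): d=(1,-10) top-left  bias=+0
  edge (3, 0)→(7, 10): d=(4,10) right/bottom  bias=-1
    (1,0)@(3, 1): e=[45,1,4] → X
    (2,0)@(5, 1): e=[45,21,-16] → .
    (1,1)@(3, 3): e=[35,3,12] → X
    (2,1)@(5, 3): e=[35,23,-8] → .
    (1,2)@(3, 5): e=[25,5,20] → X
    (2,2)@(5, 5): e=[25,25,0] → .  [on edge]
    (1,3)@(3, 7): e=[15,7,28] → X
    (2,3)@(5, 7): e=[15,27,8] → X
    (3,3)@(7, 7): e=[15,47,-12] → .
    (1,4)@(3, 9): e=[5,9,36] → X
    (3,4)@(7, 9): e=[5,49,-4] → .
  covered (7 px):
    . X . . .
    . X . . .
    . X . . .
    . X X . .
    . X X . .

Result: [[1,0],[1,1],[1,2],[1,3],[2,3],[1,4],[2,4]]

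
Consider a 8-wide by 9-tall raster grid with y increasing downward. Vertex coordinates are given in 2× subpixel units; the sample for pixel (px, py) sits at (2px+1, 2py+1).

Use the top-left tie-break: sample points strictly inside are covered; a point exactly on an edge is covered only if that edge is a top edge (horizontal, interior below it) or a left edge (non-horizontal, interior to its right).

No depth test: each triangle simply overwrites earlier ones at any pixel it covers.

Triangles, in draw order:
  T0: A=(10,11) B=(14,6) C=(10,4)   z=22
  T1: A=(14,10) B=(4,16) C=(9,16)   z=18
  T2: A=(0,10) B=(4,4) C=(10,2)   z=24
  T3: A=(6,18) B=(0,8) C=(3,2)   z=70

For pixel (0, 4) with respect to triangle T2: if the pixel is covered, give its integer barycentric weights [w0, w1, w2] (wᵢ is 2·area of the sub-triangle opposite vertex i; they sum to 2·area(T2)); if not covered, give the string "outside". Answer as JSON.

T0:
  2·area = 28  (B↔C swapped to make it positive)
  edge (10, 11)→(10, 4): d=(0,-7) top-left  bias=+0
  edge (10, 4)→(14, 6): d=(4,2) right/bottom  bias=-1
  edge (14, 6)→(10, 11): d=(-4,5) right/bottom  bias=-1
    (5,2)@(11, 5): e=[7,2,19] → █
    (6,2)@(13, 5): e=[21,-2,9] → ·
    (5,3)@(11, 7): e=[7,10,11] → █
    (6,3)@(13, 7): e=[21,6,1] → █
    (7,3)@(15, 7): e=[35,2,-9] → ·
    (5,4)@(11, 9): e=[7,18,3] → █
    (6,4)@(13, 9): e=[21,14,-7] → ·
    (5,5)@(11, 11): e=[7,26,-5] → ·
  covered (4 px):
    · · · · · · · ·
    · · · · · · · ·
    · · · · · █ · ·
    · · · · · █ █ ·
    · · · · · █ · ·
    · · · · · · · ·
    · · · · · · · ·
    · · · · · · · ·
    · · · · · · · ·
T1:
  2·area = 30  (B↔C swapped to make it positive)
  edge (14, 10)→(9, 16): d=(-5,6) right/bottom  bias=-1
  edge (9, 16)→(4, 16): d=(-5,0) right/bottom  bias=-1
  edge (4, 16)→(14, 10): d=(10,-6) top-left  bias=+0
    (6,5)@(13, 11): e=[1,25,4] → █
    (7,5)@(15, 11): e=[-11,25,16] → ·
    (4,6)@(9, 13): e=[15,15,0] → █  [on edge]
    (5,6)@(11, 13): e=[3,15,12] → █
    (6,6)@(13, 13): e=[-9,15,24] → ·
    (3,7)@(7, 15): e=[17,5,8] → █
    (5,7)@(11, 15): e=[-7,5,32] → ·
    (3,8)@(7, 17): e=[7,-5,28] → ·
    (4,8)@(9, 17): e=[-5,-5,40] → ·
  covered (5 px):
    · · · · · · · ·
    · · · · · · · ·
    · · · · · · · ·
    · · · · · · · ·
    · · · · · · · ·
    · · · · · · █ ·
    · · · · █ █ · ·
    · · · █ █ · · ·
    · · · · · · · ·
T2:
  2·area = 28
  edge (0, 10)→(4, 4): d=(4,-6) top-left  bias=+0
  edge (4, 4)→(10, 2): d=(6,-2) top-left  bias=+0
  edge (10, 2)→(0, 10): d=(-10,8) right/bottom  bias=-1
    (6,0)@(13, 1): e=[42,0,-14] → ·  [on edge]
    (3,1)@(7, 3): e=[14,0,14] → █  [on edge]
    (4,1)@(9, 3): e=[26,4,-2] → ·
    (0,2)@(1, 5): e=[-14,0,42] → ·  [on edge]
    (2,2)@(5, 5): e=[10,8,10] → █
    (3,2)@(7, 5): e=[22,12,-6] → ·
    (1,3)@(3, 7): e=[6,16,6] → █
    (2,3)@(5, 7): e=[18,20,-10] → ·
    (0,4)@(1, 9): e=[2,24,2] → █
    (1,4)@(3, 9): e=[14,28,-14] → ·
    (0,5)@(1, 11): e=[10,36,-18] → ·
  covered (4 px):
    · · · · · · · ·
    · · · █ · · · ·
    · · █ · · · · ·
    · █ · · · · · ·
    █ · · · · · · ·
    · · · · · · · ·
    · · · · · · · ·
    · · · · · · · ·
    · · · · · · · ·
T3:
  2·area = 66
  edge (6, 18)→(0, 8): d=(-6,-10) top-left  bias=+0
  edge (0, 8)→(3, 2): d=(3,-6) top-left  bias=+0
  edge (3, 2)→(6, 18): d=(3,16) right/bottom  bias=-1
    (1,1)@(3, 3): e=[60,3,3] → █
    (2,1)@(5, 3): e=[80,15,-29] → ·
    (1,2)@(3, 5): e=[48,9,9] → █
    (2,2)@(5, 5): e=[68,21,-23] → ·
    (0,3)@(1, 7): e=[16,3,47] → █
    (2,3)@(5, 7): e=[56,27,-17] → ·
    (0,4)@(1, 9): e=[4,9,53] → █
    (2,4)@(5, 9): e=[44,33,-11] → ·
    (0,5)@(1, 11): e=[-8,15,59] → ·
    (1,5)@(3, 11): e=[12,27,27] → █
    (2,5)@(5, 11): e=[32,39,-5] → ·
    (1,6)@(3, 13): e=[0,33,33] → █  [on edge]
  covered (10 px):
    · · · · · · · ·
    · █ · · · · · ·
    · █ · · · · · ·
    █ █ · · · · · ·
    █ █ · · · · · ·
    · █ · · · · · ·
    · █ █ · · · · ·
    · · █ · · · · ·
    · · · · · · · ·

Answer: [24,2,2]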